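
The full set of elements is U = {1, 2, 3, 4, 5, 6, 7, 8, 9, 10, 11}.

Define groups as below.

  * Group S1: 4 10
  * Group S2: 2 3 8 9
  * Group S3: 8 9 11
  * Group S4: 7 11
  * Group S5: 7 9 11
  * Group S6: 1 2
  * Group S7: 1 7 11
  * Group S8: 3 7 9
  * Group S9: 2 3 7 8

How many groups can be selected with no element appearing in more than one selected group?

3

S1, S2, S7 are pairwise disjoint (S1={4,10}; S2={2,3,8,9}; S7={1,7,11}).
Every remaining group overlaps one of these, and no 4 of the listed groups are pairwise disjoint, so 3 is the maximum.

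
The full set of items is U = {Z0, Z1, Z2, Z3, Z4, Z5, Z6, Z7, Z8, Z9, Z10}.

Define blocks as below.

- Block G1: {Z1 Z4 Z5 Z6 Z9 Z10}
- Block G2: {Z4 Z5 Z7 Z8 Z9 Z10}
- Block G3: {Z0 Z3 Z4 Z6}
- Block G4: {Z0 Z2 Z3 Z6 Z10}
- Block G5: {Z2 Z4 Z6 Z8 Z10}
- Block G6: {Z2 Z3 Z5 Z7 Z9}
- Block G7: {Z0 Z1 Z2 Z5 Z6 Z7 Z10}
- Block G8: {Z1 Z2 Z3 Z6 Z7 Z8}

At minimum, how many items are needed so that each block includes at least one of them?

2

Take H = {Z6, Z7}. Each listed block contains at least one of these, so H is a hitting set of size 2.
No single item lies in every block, so at least 2 are needed and 2 is optimal.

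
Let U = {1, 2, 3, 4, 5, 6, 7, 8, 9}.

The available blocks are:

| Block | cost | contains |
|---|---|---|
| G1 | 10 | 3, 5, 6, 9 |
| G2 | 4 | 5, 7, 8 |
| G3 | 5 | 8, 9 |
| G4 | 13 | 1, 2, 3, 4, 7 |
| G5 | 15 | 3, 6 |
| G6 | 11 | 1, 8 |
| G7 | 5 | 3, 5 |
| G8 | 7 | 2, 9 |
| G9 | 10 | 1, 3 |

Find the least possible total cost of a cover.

27

G1, G2, G4 together cover every item (G1 ∪ G2 ∪ G4 = {1, 2, 3, 4, 5, 6, 7, 8, 9}); total cost 10 + 4 + 13 = 27.
No covering selection has total cost below 27.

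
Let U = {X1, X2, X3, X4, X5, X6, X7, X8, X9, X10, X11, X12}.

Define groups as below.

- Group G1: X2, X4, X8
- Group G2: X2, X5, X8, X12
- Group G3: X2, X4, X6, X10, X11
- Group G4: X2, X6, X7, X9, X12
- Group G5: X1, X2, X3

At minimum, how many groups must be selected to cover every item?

4

G2, G3, G4, and G5 cover everything between them: the union {X1, X2, X3, X4, X5, X6, X7, X8, X9, X10, X11, X12} is all of U.
Only G5 contains X1, so G5 is forced; the remaining 9 items need at least 3 more groups (each remaining group adds at most 4) — so at least 4 groups are needed, and 4 is optimal.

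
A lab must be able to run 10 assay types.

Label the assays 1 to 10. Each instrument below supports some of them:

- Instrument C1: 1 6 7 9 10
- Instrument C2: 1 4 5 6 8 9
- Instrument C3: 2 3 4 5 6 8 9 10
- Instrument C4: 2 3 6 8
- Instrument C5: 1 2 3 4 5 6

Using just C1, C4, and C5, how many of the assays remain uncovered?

0

Union of C1, C4, C5 = {1, 2, 3, 4, 5, 6, 7, 8, 9, 10} — that's every assay, so 0 are uncovered.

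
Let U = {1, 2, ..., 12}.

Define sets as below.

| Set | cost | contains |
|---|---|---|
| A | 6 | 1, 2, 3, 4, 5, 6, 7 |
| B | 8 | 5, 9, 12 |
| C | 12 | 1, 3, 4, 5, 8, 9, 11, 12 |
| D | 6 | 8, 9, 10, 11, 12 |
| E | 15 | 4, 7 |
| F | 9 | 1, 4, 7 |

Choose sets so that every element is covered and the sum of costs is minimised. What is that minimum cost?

12

A, D together cover every element (A ∪ D = {1, 2, 3, 4, 5, 6, 7, 8, 9, 10, 11, 12}); total cost 6 + 6 = 12.
No covering selection has total cost below 12.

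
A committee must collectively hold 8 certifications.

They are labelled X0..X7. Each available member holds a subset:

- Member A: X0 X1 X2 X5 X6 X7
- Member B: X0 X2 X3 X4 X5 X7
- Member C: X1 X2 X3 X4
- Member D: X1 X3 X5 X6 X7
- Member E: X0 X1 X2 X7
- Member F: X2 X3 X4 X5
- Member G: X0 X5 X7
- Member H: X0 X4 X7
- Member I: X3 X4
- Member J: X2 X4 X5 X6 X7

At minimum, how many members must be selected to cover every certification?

A and F together: A ∪ F = {X0, X1, X2, X3, X4, X5, X6, X7} — every certification is covered.
No single member has all 8 certifications (the largest, A, has 6), so 2 is optimal.

2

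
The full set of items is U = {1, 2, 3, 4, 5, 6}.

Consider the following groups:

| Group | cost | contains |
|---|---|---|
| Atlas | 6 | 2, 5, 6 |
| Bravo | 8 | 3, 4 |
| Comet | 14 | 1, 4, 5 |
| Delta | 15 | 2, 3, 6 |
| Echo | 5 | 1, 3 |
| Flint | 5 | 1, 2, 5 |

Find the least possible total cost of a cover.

Atlas, Bravo, Echo together cover every item (Atlas ∪ Bravo ∪ Echo = {1, 2, 3, 4, 5, 6}); total cost 6 + 8 + 5 = 19.
No covering selection has total cost below 19.

19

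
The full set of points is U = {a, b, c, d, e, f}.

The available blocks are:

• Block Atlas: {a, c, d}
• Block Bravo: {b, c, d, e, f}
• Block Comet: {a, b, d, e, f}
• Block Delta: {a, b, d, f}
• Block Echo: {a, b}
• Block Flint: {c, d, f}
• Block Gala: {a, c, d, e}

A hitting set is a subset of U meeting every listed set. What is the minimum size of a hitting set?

2

Take H = {b, d}. Each listed block contains at least one of these, so H is a hitting set of size 2.
The blocks Echo, Flint are pairwise disjoint, so any hitting set needs a separate point for each — at least 2. Hence 2 is optimal.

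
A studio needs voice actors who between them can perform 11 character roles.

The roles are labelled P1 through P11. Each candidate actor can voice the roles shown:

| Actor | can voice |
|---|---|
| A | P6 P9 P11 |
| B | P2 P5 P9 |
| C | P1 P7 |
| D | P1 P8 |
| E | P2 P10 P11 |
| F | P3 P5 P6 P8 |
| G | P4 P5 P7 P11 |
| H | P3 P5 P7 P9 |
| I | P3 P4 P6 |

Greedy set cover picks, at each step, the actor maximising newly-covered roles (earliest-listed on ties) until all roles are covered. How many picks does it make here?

Greedy: pick F (covers 4 new) → pick E (covers 3 new) → pick C (covers 2 new) → pick A (covers 1 new) → pick G (covers 1 new). Total picks: 5.
(The true minimum cover uses only 4 actors, so greedy is not optimal here.)

5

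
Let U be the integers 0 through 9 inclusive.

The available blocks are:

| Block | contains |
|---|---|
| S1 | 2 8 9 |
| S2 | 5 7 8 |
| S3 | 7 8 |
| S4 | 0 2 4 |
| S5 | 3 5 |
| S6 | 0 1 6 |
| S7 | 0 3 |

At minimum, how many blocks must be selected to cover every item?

Take {S1, S2, S4, S5, S6}. Their union is {0, 1, 2, 3, 4, 5, 6, 7, 8, 9}, which is all 10 items.
No 4 of the 7 blocks cover everything (all 35 combinations miss at least one item), so 5 is optimal.

5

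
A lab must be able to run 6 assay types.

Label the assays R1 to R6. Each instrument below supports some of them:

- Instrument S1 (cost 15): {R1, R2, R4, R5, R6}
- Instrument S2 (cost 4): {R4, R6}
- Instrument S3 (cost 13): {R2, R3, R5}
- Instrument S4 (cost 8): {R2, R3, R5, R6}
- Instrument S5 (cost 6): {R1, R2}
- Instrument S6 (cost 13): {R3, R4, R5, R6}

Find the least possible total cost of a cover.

S2, S4, S5 together cover every assay (S2 ∪ S4 ∪ S5 = {R1, R2, R3, R4, R5, R6}); total cost 4 + 8 + 6 = 18.
No covering selection has total cost below 18.

18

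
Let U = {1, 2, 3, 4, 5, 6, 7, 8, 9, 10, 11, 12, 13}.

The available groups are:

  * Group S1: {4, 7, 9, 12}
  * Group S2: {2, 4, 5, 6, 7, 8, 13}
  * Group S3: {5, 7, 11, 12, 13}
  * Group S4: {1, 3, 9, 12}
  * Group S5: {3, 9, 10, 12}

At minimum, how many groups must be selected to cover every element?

4

S2, S3, S4, and S5 cover everything between them: the union {1, 2, 3, 4, 5, 6, 7, 8, 9, 10, 11, 12, 13} is all of U.
No 3 of the 5 groups cover everything (all 10 combinations miss at least one element), so 4 is optimal.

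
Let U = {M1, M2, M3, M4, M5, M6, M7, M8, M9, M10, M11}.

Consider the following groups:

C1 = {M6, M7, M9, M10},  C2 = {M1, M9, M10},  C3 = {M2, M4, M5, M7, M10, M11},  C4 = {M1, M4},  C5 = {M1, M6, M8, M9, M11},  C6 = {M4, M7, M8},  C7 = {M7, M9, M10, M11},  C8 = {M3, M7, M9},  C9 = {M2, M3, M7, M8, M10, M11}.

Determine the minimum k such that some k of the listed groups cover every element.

3

C3 and C5 and C8 together: C3 ∪ C5 ∪ C8 = {M1, M2, M3, M4, M5, M6, M7, M8, M9, M10, M11} — every element is covered.
Only C3 contains M5, so C3 is forced; the remaining 5 elements need at least 2 more groups (each remaining group adds at most 4) — so at least 3 groups are needed, and 3 is optimal.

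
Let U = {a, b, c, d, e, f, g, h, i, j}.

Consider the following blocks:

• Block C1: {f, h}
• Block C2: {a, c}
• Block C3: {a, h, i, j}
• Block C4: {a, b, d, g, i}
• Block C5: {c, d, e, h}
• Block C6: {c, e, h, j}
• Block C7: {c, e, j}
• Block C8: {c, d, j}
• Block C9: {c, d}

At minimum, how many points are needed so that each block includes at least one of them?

3

Take T = {c, f, i}. Each listed block contains at least one of these, so T is a hitting set of size 3.
The blocks C1, C4, C7 are pairwise disjoint, so any hitting set needs a separate point for each — at least 3. Hence 3 is optimal.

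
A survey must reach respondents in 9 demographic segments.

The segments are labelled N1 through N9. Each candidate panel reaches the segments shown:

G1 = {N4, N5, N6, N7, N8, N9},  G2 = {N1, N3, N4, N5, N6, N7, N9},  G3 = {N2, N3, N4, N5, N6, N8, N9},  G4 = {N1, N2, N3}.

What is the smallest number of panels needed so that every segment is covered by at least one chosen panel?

2

G1 and G4 together: G1 ∪ G4 = {N1, N2, N3, N4, N5, N6, N7, N8, N9} — every segment is covered.
No single panel has all 9 segments (the largest, G2, has 7), so 2 is optimal.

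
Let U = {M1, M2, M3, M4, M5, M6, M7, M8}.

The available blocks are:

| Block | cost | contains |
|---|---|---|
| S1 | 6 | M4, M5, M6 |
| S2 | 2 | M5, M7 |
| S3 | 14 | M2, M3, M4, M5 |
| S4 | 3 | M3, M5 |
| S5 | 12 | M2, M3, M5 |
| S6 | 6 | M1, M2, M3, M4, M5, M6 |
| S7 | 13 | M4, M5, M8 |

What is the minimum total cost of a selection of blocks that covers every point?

S2, S6, S7 together cover every point (S2 ∪ S6 ∪ S7 = {M1, M2, M3, M4, M5, M6, M7, M8}); total cost 2 + 6 + 13 = 21.
No covering selection has total cost below 21.

21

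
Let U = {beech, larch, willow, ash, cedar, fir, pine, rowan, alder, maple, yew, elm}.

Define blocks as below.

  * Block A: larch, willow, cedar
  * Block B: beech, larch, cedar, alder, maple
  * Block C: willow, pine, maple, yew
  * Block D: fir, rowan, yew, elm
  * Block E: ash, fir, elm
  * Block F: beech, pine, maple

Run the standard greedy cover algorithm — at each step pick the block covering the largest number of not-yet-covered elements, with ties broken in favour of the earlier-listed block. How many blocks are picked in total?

4

Greedy: pick B (covers 5 new) → pick D (covers 4 new) → pick C (covers 2 new) → pick E (covers 1 new). Total picks: 4.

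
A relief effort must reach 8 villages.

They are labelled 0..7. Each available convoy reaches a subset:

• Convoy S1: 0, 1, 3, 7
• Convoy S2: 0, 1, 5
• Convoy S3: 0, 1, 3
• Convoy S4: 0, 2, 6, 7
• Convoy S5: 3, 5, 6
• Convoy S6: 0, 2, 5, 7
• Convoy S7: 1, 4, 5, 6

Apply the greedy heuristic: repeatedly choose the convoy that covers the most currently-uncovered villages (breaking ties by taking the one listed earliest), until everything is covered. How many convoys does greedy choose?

Greedy: pick S1 (covers 4 new) → pick S7 (covers 3 new) → pick S4 (covers 1 new). Total picks: 3.

3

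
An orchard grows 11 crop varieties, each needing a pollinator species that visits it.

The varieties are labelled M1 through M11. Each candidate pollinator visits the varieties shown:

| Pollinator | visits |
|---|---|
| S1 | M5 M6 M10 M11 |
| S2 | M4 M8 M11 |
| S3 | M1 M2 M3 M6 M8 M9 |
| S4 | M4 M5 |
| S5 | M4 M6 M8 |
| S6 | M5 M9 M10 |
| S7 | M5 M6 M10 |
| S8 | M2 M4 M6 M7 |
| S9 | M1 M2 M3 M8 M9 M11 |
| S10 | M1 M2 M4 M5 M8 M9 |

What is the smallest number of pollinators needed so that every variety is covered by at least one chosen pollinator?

3

S1 and S8 and S9 together: S1 ∪ S8 ∪ S9 = {M1, M2, M3, M4, M5, M6, M7, M8, M9, M10, M11} — every variety is covered.
Only S8 contains M7, so S8 is forced; the remaining 7 varieties need at least 2 more pollinators (each remaining pollinator adds at most 5) — so at least 3 pollinators are needed, and 3 is optimal.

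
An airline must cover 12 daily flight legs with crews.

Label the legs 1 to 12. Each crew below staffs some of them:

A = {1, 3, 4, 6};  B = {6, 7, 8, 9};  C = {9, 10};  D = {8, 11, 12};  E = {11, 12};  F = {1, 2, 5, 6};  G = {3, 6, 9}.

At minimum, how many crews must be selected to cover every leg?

5

Take {A, B, C, D, F}. Their union is {1, 2, 3, 4, 5, 6, 7, 8, 9, 10, 11, 12}, which is all 12 legs.
No 4 of the 7 crews cover everything (all 35 combinations miss at least one leg), so 5 is optimal.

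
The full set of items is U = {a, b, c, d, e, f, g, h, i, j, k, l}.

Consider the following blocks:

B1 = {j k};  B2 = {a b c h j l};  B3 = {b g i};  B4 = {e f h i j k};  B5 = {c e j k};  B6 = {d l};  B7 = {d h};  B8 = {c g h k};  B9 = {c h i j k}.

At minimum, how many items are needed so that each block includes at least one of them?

3

T = {b, d, k} meets every block (each contains at least one member of T), and |T| = 3.
The blocks B3, B5, B7 are pairwise disjoint, so any hitting set needs a separate item for each — at least 3. Hence 3 is optimal.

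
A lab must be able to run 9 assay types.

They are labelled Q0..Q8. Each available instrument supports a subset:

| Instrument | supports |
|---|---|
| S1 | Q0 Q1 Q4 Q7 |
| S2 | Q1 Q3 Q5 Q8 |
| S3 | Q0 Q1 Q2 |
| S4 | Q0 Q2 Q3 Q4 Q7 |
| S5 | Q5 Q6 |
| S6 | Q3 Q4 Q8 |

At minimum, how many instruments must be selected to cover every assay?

S2 and S4 and S5 together: S2 ∪ S4 ∪ S5 = {Q0, Q1, Q2, Q3, Q4, Q5, Q6, Q7, Q8} — every assay is covered.
Only S5 contains Q6, so S5 is forced; the remaining 7 assays need at least 2 more instruments (each remaining instrument adds at most 5) — so at least 3 instruments are needed, and 3 is optimal.

3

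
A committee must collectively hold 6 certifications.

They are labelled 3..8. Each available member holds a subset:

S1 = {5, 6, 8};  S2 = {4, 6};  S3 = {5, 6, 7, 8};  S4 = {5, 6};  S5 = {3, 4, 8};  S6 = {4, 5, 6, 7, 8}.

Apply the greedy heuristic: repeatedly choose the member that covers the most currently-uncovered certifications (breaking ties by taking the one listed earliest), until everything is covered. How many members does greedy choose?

Greedy: pick S6 (covers 5 new) → pick S5 (covers 1 new). Total picks: 2.

2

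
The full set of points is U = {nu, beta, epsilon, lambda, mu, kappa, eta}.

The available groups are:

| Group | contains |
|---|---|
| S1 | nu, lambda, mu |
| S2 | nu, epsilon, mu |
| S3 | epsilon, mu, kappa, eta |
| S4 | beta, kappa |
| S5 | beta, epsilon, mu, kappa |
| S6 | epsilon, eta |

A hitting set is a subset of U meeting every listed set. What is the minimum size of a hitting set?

Take H = {epsilon, mu, kappa}. Each listed group contains at least one of these, so H is a hitting set of size 3.
The groups S1, S4, S6 are pairwise disjoint, so any hitting set needs a separate point for each — at least 3. Hence 3 is optimal.

3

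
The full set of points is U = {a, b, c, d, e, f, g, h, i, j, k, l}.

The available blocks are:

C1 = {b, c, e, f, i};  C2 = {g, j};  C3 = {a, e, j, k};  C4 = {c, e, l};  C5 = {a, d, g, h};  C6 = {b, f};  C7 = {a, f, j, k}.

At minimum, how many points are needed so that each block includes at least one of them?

3

T = {e, f, g} meets every block (each contains at least one member of T), and |T| = 3.
The blocks C2, C4, C6 are pairwise disjoint, so any hitting set needs a separate point for each — at least 3. Hence 3 is optimal.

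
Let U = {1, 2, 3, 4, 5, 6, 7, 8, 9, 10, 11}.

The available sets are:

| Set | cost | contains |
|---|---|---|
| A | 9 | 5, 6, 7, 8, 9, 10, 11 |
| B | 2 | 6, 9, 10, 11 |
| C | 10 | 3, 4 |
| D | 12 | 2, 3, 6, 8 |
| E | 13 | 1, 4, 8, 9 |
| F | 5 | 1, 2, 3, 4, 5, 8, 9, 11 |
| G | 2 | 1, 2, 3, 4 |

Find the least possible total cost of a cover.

A, G together cover every item (A ∪ G = {1, 2, 3, 4, 5, 6, 7, 8, 9, 10, 11}); total cost 9 + 2 = 11.
The greedy pick B, G, F, A costs 18; no covering selection beats 11.

11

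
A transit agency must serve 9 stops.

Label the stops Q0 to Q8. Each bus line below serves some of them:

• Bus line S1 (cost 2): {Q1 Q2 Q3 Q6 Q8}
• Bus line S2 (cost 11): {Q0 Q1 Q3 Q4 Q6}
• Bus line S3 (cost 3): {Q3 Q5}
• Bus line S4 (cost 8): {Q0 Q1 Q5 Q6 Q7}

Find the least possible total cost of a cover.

S1, S2, S4 together cover every stop (S1 ∪ S2 ∪ S4 = {Q0, Q1, Q2, Q3, Q4, Q5, Q6, Q7, Q8}); total cost 2 + 11 + 8 = 21.
No covering selection has total cost below 21.

21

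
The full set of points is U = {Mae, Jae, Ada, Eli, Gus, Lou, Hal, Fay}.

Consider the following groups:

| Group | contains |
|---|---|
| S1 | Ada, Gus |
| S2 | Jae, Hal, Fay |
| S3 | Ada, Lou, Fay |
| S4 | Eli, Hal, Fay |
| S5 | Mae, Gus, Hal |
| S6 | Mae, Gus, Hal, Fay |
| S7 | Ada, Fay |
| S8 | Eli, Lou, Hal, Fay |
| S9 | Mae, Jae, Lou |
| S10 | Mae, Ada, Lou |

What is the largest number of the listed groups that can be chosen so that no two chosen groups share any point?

S1, S4, S9 are pairwise disjoint (S1={Ada,Gus}; S4={Eli,Hal,Fay}; S9={Mae,Jae,Lou}).
Every remaining group overlaps one of these, and no 4 of the listed groups are pairwise disjoint, so 3 is the maximum.

3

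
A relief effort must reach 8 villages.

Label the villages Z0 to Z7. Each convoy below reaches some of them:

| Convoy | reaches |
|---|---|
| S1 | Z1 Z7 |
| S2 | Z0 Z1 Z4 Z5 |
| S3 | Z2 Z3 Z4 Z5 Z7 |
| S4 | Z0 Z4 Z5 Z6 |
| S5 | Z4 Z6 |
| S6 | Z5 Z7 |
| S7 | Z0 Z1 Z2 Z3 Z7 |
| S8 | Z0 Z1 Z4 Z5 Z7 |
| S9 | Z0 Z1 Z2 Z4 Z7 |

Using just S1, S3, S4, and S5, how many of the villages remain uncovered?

Union of S1, S3, S4, S5 = {Z0, Z1, Z2, Z3, Z4, Z5, Z6, Z7} — that's every village, so 0 are uncovered.

0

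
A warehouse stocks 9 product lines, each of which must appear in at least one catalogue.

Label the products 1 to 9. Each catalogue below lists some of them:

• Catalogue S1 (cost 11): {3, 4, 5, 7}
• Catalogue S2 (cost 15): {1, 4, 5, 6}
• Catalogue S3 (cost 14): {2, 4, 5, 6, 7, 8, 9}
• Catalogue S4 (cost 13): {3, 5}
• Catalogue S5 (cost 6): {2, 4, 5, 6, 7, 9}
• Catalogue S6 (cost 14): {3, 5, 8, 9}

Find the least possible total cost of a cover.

S2, S5, S6 together cover every product (S2 ∪ S5 ∪ S6 = {1, 2, 3, 4, 5, 6, 7, 8, 9}); total cost 15 + 6 + 14 = 35.
No covering selection has total cost below 35.

35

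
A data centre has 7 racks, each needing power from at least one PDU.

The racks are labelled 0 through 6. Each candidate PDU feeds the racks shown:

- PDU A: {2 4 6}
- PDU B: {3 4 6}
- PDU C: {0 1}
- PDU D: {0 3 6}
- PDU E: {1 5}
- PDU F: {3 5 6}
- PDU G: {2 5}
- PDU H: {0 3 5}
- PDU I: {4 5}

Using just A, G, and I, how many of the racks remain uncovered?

3

Union of A, G, I = {2, 4, 5, 6}.
Not covered: 0, 1, 3 — 3 racks.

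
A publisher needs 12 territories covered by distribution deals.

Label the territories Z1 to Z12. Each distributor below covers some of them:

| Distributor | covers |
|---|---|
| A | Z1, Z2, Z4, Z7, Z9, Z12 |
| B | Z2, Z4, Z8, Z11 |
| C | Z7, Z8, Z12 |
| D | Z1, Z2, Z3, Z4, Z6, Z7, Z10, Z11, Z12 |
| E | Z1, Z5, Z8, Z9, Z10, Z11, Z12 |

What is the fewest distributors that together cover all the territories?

D and E together: D ∪ E = {Z1, Z2, Z3, Z4, Z5, Z6, Z7, Z8, Z9, Z10, Z11, Z12} — every territory is covered.
No single distributor has all 12 territories (the largest, D, has 9), so 2 is optimal.

2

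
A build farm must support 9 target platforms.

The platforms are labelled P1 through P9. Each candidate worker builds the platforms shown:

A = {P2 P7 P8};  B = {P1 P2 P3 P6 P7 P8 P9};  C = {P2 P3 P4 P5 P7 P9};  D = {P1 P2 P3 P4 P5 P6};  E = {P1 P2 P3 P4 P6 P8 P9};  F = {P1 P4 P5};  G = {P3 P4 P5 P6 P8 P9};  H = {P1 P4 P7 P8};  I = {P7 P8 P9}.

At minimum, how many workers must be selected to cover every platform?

Take {B, C}. Their union is {P1, P2, P3, P4, P5, P6, P7, P8, P9}, which is all 9 platforms.
No single worker has all 9 platforms (the largest, B, has 7), so 2 is optimal.

2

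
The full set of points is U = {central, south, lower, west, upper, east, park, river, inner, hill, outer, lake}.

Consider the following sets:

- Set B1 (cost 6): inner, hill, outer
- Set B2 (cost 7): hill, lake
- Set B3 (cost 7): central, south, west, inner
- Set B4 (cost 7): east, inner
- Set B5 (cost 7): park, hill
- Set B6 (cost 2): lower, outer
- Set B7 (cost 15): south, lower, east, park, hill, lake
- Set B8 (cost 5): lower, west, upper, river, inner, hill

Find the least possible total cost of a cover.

B3, B6, B7, B8 together cover every point (B3 ∪ B6 ∪ B7 ∪ B8 = {central, south, lower, west, upper, east, park, river, inner, hill, outer, lake}); total cost 7 + 2 + 15 + 5 = 29.
No covering selection has total cost below 29.

29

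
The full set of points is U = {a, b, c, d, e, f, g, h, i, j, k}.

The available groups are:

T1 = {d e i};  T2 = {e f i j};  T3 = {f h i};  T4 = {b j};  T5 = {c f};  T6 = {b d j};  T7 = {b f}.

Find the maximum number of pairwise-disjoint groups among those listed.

T1, T4, T5 are pairwise disjoint (T1={d,e,i}; T4={b,j}; T5={c,f}).
Every remaining group overlaps one of these, and no 4 of the listed groups are pairwise disjoint, so 3 is the maximum.

3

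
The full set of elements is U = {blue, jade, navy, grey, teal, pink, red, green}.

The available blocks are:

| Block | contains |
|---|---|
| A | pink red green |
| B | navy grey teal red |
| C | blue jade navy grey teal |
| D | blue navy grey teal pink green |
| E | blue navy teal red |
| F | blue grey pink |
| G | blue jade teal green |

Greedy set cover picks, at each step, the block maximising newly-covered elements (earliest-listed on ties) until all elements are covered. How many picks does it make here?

3

Greedy: pick D (covers 6 new) → pick A (covers 1 new) → pick C (covers 1 new). Total picks: 3.
(The true minimum cover uses only 2 blocks, so greedy is not optimal here.)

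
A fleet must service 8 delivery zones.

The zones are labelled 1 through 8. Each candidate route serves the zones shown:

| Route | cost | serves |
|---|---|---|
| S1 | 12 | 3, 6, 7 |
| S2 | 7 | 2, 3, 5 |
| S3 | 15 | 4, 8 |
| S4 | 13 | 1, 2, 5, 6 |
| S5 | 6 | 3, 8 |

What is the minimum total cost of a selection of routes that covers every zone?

S1, S3, S4 together cover every zone (S1 ∪ S3 ∪ S4 = {1, 2, 3, 4, 5, 6, 7, 8}); total cost 12 + 15 + 13 = 40.
The greedy pick S2, S1, S5, S4, S3 costs 53; no covering selection beats 40.

40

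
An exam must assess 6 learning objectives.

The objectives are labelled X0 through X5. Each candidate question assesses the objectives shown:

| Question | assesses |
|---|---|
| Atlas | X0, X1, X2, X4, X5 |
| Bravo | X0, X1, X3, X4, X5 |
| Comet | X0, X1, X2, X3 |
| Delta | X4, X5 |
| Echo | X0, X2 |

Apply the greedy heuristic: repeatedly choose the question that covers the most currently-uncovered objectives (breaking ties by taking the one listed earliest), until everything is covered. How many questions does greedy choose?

2

Greedy: pick Atlas (covers 5 new) → pick Bravo (covers 1 new). Total picks: 2.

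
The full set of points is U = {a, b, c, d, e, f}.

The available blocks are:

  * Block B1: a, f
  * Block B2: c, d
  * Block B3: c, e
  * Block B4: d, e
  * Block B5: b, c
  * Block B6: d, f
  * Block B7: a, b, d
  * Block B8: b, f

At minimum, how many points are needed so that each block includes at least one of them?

3

The 3 points {c, d, f} hit every block.
The blocks B1, B4, B5 are pairwise disjoint, so any hitting set needs a separate point for each — at least 3. Hence 3 is optimal.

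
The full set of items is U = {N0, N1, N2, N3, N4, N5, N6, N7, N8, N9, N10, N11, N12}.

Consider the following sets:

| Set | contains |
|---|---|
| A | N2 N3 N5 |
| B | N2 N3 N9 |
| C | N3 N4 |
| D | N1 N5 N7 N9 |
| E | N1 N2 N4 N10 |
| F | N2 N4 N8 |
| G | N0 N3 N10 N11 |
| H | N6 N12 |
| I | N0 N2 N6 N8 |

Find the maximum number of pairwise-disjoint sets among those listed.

4

D, F, G, H are pairwise disjoint (D={N1,N5,N7,N9}; F={N2,N4,N8}; G={N0,N3,N10,N11}; H={N6,N12}).
Every remaining set overlaps one of these, and no 5 of the listed sets are pairwise disjoint, so 4 is the maximum.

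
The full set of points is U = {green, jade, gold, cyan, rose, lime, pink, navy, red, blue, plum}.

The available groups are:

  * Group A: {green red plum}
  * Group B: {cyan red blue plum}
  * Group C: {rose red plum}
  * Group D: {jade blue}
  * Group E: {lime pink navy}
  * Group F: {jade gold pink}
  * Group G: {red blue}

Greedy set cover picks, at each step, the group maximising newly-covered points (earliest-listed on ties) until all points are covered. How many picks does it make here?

Greedy: pick B (covers 4 new) → pick E (covers 3 new) → pick F (covers 2 new) → pick A (covers 1 new) → pick C (covers 1 new). Total picks: 5.

5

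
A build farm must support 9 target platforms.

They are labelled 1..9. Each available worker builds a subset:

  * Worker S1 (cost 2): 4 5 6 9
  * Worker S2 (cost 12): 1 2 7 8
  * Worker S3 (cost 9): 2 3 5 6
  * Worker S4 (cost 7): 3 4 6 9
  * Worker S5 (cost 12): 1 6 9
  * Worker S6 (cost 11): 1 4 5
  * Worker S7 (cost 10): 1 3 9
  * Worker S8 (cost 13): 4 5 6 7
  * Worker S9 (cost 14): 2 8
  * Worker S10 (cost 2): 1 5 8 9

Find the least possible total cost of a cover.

21

S1, S2, S4 together cover every platform (S1 ∪ S2 ∪ S4 = {1, 2, 3, 4, 5, 6, 7, 8, 9}); total cost 2 + 12 + 7 = 21.
The greedy pick S1, S10, S3, S2 costs 25; no covering selection beats 21.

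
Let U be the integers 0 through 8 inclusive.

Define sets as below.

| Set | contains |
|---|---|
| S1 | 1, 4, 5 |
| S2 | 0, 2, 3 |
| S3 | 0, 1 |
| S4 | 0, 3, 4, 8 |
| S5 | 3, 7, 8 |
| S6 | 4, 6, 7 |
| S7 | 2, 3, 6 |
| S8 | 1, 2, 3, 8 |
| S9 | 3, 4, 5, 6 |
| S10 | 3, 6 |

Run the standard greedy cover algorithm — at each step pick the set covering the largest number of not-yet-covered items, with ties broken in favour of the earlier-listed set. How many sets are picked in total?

4

Greedy: pick S4 (covers 4 new) → pick S1 (covers 2 new) → pick S6 (covers 2 new) → pick S2 (covers 1 new). Total picks: 4.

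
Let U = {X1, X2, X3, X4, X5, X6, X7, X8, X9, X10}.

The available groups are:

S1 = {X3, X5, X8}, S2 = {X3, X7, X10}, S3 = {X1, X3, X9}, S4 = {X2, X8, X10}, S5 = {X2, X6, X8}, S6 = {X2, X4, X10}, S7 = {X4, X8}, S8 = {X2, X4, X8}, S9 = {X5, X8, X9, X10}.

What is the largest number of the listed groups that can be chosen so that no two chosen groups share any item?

S3, S4 are pairwise disjoint (S3={X1,X3,X9}; S4={X2,X8,X10}).
Every remaining group overlaps one of these, and no 3 of the listed groups are pairwise disjoint, so 2 is the maximum.

2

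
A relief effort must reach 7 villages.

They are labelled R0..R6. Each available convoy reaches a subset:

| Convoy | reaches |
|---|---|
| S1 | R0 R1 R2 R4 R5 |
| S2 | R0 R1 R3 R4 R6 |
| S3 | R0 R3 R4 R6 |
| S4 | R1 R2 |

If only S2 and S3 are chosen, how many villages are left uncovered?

2

Union of S2, S3 = {R0, R1, R3, R4, R6}.
Not covered: R2, R5 — 2 villages.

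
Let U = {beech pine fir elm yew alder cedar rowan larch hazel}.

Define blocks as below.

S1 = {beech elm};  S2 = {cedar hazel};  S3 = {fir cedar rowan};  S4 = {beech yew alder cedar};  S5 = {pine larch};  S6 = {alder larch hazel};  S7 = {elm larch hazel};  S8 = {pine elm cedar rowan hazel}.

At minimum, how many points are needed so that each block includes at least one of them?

3

The 3 points {beech, cedar, larch} hit every block.
The blocks S1, S3, S5 are pairwise disjoint, so any hitting set needs a separate point for each — at least 3. Hence 3 is optimal.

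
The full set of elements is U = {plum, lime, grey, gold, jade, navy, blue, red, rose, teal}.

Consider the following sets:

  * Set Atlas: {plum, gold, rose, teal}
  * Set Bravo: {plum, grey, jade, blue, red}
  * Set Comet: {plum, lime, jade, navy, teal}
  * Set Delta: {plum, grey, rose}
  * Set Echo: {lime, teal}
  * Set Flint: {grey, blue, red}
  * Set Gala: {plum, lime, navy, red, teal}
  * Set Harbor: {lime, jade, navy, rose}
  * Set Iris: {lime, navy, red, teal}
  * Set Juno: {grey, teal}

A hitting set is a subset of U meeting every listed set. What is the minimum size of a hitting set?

3

Take H = {lime, grey, rose}. Each listed set contains at least one of these, so H is a hitting set of size 3.
No choice of 2 elements meets every set, so 3 is the minimum.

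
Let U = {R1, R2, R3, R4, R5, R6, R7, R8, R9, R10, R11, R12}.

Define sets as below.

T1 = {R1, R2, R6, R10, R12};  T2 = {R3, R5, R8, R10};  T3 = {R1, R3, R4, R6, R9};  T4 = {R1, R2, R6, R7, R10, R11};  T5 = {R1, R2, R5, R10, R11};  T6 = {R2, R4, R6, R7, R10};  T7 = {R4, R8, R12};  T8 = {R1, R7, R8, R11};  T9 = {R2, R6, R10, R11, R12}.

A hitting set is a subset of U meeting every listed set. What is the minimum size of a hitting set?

The 3 points {R2, R8, R9} hit every set.
No choice of 2 points meets every set, so 3 is the minimum.

3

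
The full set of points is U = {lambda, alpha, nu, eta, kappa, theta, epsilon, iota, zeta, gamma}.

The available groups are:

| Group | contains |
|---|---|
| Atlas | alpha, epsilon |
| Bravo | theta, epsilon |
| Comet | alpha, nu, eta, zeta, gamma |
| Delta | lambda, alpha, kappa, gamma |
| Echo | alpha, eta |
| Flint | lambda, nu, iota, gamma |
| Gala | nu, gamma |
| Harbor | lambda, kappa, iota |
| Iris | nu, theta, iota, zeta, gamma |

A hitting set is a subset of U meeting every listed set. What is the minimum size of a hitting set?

The 4 points {lambda, alpha, nu, epsilon} hit every group.
The groups Bravo, Echo, Gala, Harbor are pairwise disjoint, so any hitting set needs a separate point for each — at least 4. Hence 4 is optimal.

4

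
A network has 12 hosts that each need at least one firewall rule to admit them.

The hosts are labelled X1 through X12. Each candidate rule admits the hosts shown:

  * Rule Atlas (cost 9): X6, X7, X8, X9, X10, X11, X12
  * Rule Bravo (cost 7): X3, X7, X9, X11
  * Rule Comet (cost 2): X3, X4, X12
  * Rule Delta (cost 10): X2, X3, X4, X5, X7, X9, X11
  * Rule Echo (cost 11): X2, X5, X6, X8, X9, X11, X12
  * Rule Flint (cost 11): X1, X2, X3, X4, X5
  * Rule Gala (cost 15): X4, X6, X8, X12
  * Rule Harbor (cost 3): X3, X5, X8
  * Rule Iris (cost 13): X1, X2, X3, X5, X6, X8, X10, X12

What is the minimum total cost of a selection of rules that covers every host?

20

Atlas, Flint together cover every host (Atlas ∪ Flint = {X1, X2, X3, X4, X5, X6, X7, X8, X9, X10, X11, X12}); total cost 9 + 11 = 20.
The greedy pick Comet, Atlas, Harbor, Flint costs 25; no covering selection beats 20.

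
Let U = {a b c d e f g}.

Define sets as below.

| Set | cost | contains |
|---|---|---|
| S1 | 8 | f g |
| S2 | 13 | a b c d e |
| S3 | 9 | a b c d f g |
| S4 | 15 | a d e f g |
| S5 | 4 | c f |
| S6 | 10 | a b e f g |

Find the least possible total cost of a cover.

19

S3, S6 together cover every element (S3 ∪ S6 = {a, b, c, d, e, f, g}); total cost 9 + 10 = 19.
No covering selection has total cost below 19.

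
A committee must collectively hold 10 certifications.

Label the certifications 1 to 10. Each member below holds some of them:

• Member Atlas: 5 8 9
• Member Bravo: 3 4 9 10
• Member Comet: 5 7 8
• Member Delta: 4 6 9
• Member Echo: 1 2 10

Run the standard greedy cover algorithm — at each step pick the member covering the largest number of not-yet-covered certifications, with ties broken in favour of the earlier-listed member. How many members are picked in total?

4

Greedy: pick Bravo (covers 4 new) → pick Comet (covers 3 new) → pick Echo (covers 2 new) → pick Delta (covers 1 new). Total picks: 4.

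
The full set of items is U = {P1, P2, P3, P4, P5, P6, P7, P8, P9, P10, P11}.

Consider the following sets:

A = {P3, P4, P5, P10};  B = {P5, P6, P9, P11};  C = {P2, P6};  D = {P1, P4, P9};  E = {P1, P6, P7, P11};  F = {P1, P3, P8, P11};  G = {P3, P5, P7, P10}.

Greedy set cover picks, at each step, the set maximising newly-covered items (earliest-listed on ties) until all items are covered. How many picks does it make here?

5

Greedy: pick A (covers 4 new) → pick E (covers 4 new) → pick B (covers 1 new) → pick C (covers 1 new) → pick F (covers 1 new). Total picks: 5.
(The true minimum cover uses only 4 sets, so greedy is not optimal here.)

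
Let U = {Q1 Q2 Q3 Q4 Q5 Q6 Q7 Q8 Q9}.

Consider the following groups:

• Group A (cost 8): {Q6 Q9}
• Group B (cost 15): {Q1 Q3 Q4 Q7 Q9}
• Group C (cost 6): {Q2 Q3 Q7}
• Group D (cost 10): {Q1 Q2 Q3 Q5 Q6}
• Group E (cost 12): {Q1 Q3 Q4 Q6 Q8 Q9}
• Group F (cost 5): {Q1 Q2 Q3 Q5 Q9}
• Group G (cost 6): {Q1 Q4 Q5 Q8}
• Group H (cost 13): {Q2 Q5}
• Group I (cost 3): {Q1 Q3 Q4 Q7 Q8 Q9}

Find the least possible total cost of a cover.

D, I together cover every item (D ∪ I = {Q1, Q2, Q3, Q4, Q5, Q6, Q7, Q8, Q9}); total cost 10 + 3 = 13.
The greedy pick I, F, A costs 16; no covering selection beats 13.

13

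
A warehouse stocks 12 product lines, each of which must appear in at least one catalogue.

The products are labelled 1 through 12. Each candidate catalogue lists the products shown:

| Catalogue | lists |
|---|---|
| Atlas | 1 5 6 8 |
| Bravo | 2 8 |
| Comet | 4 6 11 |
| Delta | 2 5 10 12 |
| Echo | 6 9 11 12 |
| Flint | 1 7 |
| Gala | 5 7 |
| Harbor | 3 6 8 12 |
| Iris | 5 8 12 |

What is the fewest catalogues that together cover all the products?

Take {Comet, Delta, Echo, Flint, Harbor}. Their union is {1, 2, 3, 4, 5, 6, 7, 8, 9, 10, 11, 12}, which is all 12 products.
No 4 of the 9 catalogues cover everything (all 126 combinations miss at least one product), so 5 is optimal.

5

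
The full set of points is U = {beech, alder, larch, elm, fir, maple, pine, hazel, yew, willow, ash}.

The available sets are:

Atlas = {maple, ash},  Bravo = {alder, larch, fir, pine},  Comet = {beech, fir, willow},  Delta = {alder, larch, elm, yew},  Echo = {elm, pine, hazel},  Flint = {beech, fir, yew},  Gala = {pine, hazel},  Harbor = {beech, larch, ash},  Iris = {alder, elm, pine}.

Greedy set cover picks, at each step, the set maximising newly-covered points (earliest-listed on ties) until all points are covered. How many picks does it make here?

5

Greedy: pick Bravo (covers 4 new) → pick Atlas (covers 2 new) → pick Comet (covers 2 new) → pick Delta (covers 2 new) → pick Echo (covers 1 new). Total picks: 5.
(The true minimum cover uses only 4 sets, so greedy is not optimal here.)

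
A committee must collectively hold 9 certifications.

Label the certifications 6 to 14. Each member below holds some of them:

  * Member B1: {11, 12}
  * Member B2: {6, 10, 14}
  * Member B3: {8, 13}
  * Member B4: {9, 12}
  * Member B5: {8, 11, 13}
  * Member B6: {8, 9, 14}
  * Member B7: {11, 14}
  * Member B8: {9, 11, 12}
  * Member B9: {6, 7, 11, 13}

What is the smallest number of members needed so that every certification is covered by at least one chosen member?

4

Take {B2, B6, B8, B9}. Their union is {6, 7, 8, 9, 10, 11, 12, 13, 14}, which is all 9 certifications.
No 3 of the 9 members cover everything (all 84 combinations miss at least one certification), so 4 is optimal.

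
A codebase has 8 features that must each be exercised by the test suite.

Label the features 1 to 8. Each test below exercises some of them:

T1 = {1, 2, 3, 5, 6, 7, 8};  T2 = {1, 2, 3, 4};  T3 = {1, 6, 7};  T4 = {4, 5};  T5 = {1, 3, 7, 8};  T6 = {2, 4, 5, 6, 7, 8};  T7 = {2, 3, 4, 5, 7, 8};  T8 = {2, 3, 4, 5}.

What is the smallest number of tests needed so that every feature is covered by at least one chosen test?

2

Take {T2, T6}. Their union is {1, 2, 3, 4, 5, 6, 7, 8}, which is all 8 features.
No single test has all 8 features (the largest, T1, has 7), so 2 is optimal.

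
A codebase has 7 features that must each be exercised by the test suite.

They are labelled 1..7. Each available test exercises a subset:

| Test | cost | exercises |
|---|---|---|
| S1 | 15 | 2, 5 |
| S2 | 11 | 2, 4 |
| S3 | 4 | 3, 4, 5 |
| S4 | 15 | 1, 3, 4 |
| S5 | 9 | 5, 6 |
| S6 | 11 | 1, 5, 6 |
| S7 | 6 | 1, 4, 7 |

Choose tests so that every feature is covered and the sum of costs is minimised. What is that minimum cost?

30

S2, S3, S5, S7 together cover every feature (S2 ∪ S3 ∪ S5 ∪ S7 = {1, 2, 3, 4, 5, 6, 7}); total cost 11 + 4 + 9 + 6 = 30.
No covering selection has total cost below 30.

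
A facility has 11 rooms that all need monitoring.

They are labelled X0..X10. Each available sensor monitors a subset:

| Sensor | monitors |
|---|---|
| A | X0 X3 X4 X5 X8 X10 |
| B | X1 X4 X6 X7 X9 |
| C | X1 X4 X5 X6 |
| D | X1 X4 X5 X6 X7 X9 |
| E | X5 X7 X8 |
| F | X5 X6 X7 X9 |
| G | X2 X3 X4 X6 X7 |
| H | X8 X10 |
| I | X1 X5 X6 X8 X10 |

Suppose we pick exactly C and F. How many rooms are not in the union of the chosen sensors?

5

Union of C, F = {X1, X4, X5, X6, X7, X9}.
Not covered: X0, X2, X3, X8, X10 — 5 rooms.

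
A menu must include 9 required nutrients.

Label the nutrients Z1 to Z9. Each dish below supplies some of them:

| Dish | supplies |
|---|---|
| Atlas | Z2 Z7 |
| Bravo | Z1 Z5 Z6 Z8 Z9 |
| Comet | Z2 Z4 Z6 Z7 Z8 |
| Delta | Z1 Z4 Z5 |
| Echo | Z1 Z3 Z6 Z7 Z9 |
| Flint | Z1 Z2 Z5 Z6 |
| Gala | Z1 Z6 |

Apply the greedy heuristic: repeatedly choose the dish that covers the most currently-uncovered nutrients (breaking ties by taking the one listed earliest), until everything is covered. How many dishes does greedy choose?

3

Greedy: pick Bravo (covers 5 new) → pick Comet (covers 3 new) → pick Echo (covers 1 new). Total picks: 3.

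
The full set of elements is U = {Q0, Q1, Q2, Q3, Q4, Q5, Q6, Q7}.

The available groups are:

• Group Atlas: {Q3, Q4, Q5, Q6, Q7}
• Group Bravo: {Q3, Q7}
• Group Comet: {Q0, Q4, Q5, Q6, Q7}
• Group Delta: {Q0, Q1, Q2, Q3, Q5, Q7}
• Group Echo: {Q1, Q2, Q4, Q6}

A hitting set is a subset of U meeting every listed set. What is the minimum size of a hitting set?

H = {Q3, Q4} meets every group (each contains at least one member of H), and |H| = 2.
The groups Bravo, Echo are pairwise disjoint, so any hitting set needs a separate element for each — at least 2. Hence 2 is optimal.

2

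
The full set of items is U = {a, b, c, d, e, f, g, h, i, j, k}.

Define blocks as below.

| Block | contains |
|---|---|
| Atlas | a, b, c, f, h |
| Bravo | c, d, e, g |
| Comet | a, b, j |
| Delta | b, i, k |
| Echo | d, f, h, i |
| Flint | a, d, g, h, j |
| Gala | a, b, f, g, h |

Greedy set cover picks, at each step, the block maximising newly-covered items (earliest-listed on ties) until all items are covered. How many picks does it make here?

4

Greedy: pick Atlas (covers 5 new) → pick Bravo (covers 3 new) → pick Delta (covers 2 new) → pick Comet (covers 1 new). Total picks: 4.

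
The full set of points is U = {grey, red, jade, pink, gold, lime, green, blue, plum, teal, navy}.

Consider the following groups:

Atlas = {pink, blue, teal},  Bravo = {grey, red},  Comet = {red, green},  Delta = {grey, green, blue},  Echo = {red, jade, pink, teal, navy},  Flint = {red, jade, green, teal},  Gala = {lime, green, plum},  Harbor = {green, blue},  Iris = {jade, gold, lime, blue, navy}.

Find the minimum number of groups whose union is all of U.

4

Atlas and Bravo and Gala and Iris together: Atlas ∪ Bravo ∪ Gala ∪ Iris = {grey, red, jade, pink, gold, lime, green, blue, plum, teal, navy} — every point is covered.
No 3 of the 9 groups cover everything (all 84 combinations miss at least one point), so 4 is optimal.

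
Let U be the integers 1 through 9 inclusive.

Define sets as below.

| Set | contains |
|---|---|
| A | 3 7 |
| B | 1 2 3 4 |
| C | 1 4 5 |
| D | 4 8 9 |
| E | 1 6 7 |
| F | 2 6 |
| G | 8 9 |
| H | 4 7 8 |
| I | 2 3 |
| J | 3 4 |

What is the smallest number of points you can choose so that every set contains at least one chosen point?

4

T = {3, 4, 6, 8} meets every set (each contains at least one member of T), and |T| = 4.
The sets A, C, F, G are pairwise disjoint, so any hitting set needs a separate point for each — at least 4. Hence 4 is optimal.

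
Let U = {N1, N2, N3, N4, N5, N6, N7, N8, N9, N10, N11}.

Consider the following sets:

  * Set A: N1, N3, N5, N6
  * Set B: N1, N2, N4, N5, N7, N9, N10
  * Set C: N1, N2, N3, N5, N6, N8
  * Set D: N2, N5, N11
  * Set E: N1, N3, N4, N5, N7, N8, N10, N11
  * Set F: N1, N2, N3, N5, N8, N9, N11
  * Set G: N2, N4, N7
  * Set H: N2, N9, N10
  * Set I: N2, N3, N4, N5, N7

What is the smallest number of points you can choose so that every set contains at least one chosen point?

2

Take T = {N1, N2}. Each listed set contains at least one of these, so T is a hitting set of size 2.
The sets A, G are pairwise disjoint, so any hitting set needs a separate point for each — at least 2. Hence 2 is optimal.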